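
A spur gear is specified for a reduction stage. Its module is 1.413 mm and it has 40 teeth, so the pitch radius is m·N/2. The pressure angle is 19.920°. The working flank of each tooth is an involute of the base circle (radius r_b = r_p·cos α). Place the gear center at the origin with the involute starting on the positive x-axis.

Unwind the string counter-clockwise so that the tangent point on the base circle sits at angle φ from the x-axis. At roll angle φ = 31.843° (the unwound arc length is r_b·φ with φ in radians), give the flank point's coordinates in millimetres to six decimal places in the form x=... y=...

pitch radius r_p = m·N/2 = 1.413·40/2 = 28.260000
base radius r_b = r_p·cos α = 28.260000·cos 19.920° = 26.569183
roll angle φ = 31.843° = 0.55576519 rad
x = r_b·(cos φ + φ·sin φ) = 26.569183·(0.84949698 + 0.55576519·0.52759348) = 30.361006
y = r_b·(sin φ − φ·cos φ) = 26.569183·(0.52759348 − 0.55576519·0.84949698) = 1.473863

x=30.361006 y=1.473863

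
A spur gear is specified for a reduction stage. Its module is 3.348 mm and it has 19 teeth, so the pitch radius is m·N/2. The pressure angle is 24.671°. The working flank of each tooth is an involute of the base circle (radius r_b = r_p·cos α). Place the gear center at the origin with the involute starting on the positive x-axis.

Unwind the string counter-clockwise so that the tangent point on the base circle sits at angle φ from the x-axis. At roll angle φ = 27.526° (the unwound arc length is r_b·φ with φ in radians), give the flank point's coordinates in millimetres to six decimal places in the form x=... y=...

x=32.048147 y=1.043812

pitch radius r_p = m·N/2 = 3.348·19/2 = 31.806000
base radius r_b = r_p·cos α = 31.806000·cos 24.671° = 28.902734
roll angle φ = 27.526° = 0.48041933 rad
x = r_b·(cos φ + φ·sin φ) = 28.902734·(0.88680121 + 0.48041933·0.46215108) = 32.048147
y = r_b·(sin φ − φ·cos φ) = 28.902734·(0.46215108 − 0.48041933·0.88680121) = 1.043812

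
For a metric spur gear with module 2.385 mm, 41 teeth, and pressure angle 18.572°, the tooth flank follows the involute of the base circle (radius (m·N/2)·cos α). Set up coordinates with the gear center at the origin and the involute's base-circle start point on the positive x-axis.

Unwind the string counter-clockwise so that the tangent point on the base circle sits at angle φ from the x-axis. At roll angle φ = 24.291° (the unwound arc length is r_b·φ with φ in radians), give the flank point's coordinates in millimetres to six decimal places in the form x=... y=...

pitch radius r_p = m·N/2 = 2.385·41/2 = 48.892500
base radius r_b = r_p·cos α = 48.892500·cos 18.572° = 46.346382
roll angle φ = 24.291° = 0.42395793 rad
x = r_b·(cos φ + φ·sin φ) = 46.346382·(0.91146791 + 0.42395793·0.41137119) = 50.326238
y = r_b·(sin φ − φ·cos φ) = 46.346382·(0.41137119 − 0.42395793·0.91146791) = 1.156210

x=50.326238 y=1.156210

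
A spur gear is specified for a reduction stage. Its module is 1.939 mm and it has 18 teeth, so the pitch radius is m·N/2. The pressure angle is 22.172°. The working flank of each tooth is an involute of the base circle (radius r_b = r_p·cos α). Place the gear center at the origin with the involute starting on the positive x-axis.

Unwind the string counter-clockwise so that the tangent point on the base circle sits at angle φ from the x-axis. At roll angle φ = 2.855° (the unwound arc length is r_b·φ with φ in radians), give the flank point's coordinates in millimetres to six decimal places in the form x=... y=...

pitch radius r_p = m·N/2 = 1.939·18/2 = 17.451000
base radius r_b = r_p·cos α = 17.451000·cos 22.172° = 16.160588
roll angle φ = 2.855° = 0.04982915 rad
x = r_b·(cos φ + φ·sin φ) = 16.160588·(0.99875878 + 0.04982915·0.04980853) = 16.180638
y = r_b·(sin φ − φ·cos φ) = 16.160588·(0.04980853 − 0.04982915·0.99875878) = 0.000666

x=16.180638 y=0.000666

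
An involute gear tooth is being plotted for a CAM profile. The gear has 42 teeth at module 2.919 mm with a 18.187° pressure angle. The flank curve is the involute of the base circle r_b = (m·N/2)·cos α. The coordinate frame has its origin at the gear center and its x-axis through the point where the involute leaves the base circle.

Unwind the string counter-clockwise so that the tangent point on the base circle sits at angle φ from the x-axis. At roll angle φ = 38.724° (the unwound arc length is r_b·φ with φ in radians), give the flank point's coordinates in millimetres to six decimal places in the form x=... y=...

x=70.056784 y=5.723725

pitch radius r_p = m·N/2 = 2.919·42/2 = 61.299000
base radius r_b = r_p·cos α = 61.299000·cos 18.187° = 58.236679
roll angle φ = 38.724° = 0.67586130 rad
x = r_b·(cos φ + φ·sin φ) = 58.236679·(0.78016844 + 0.67586130·0.62556951) = 70.056784
y = r_b·(sin φ − φ·cos φ) = 58.236679·(0.62556951 − 0.67586130·0.78016844) = 5.723725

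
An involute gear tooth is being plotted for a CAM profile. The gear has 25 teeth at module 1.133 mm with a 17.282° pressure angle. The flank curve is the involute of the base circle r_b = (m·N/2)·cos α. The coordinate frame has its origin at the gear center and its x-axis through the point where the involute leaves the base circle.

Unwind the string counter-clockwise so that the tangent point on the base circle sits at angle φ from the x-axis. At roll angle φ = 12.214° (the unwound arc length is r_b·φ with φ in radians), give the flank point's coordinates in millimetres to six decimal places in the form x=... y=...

x=13.826908 y=0.043470

pitch radius r_p = m·N/2 = 1.133·25/2 = 14.162500
base radius r_b = r_p·cos α = 14.162500·cos 17.282° = 13.523122
roll angle φ = 12.214° = 0.21317451 rad
x = r_b·(cos φ + φ·sin φ) = 13.523122·(0.97736423 + 0.21317451·0.21156362) = 13.826908
y = r_b·(sin φ − φ·cos φ) = 13.523122·(0.21156362 − 0.21317451·0.97736423) = 0.043470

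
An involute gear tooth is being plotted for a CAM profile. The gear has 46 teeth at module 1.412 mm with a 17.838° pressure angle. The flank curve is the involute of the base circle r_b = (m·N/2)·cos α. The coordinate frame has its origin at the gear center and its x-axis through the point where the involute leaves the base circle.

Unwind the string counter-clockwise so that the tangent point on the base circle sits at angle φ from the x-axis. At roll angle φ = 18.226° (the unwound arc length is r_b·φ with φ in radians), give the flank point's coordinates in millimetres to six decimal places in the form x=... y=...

x=32.439548 y=0.328360

pitch radius r_p = m·N/2 = 1.412·46/2 = 32.476000
base radius r_b = r_p·cos α = 32.476000·cos 17.838° = 30.914763
roll angle φ = 18.226° = 0.31810371 rad
x = r_b·(cos φ + φ·sin φ) = 30.914763·(0.94983022 + 0.31810371·0.31276597) = 32.439548
y = r_b·(sin φ − φ·cos φ) = 30.914763·(0.31276597 − 0.31810371·0.94983022) = 0.328360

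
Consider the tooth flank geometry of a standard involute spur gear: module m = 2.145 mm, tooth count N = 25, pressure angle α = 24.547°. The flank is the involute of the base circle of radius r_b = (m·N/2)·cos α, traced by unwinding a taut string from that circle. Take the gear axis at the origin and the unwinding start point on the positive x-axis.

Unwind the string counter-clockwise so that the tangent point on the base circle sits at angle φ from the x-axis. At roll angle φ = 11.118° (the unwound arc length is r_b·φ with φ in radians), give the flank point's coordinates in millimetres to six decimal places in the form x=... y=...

x=24.844066 y=0.059177

pitch radius r_p = m·N/2 = 2.145·25/2 = 26.812500
base radius r_b = r_p·cos α = 26.812500·cos 24.547° = 24.389207
roll angle φ = 11.118° = 0.19404571 rad
x = r_b·(cos φ + φ·sin φ) = 24.389207·(0.98123213 + 0.19404571·0.19283024) = 24.844066
y = r_b·(sin φ − φ·cos φ) = 24.389207·(0.19283024 − 0.19404571·0.98123213) = 0.059177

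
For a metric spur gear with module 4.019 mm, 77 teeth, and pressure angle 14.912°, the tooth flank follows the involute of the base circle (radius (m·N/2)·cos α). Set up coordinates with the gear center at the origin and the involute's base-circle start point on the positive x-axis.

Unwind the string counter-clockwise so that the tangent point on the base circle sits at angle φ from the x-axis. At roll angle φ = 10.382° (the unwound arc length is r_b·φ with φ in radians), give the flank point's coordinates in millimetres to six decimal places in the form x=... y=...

pitch radius r_p = m·N/2 = 4.019·77/2 = 154.731500
base radius r_b = r_p·cos α = 154.731500·cos 14.912° = 149.520484
roll angle φ = 10.382° = 0.18120008 rad
x = r_b·(cos φ + φ·sin φ) = 149.520484·(0.98362813 + 0.18120008·0.18021014) = 151.955010
y = r_b·(sin φ − φ·cos φ) = 149.520484·(0.18021014 − 0.18120008·0.98362813) = 0.295548

x=151.955010 y=0.295548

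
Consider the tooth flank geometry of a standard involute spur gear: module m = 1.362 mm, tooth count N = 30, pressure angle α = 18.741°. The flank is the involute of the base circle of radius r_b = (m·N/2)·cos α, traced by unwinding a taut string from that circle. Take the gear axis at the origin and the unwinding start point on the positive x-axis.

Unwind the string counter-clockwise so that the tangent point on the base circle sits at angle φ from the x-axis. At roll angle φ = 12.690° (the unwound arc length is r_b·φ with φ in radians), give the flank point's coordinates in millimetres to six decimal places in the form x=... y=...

pitch radius r_p = m·N/2 = 1.362·30/2 = 20.430000
base radius r_b = r_p·cos α = 20.430000·cos 18.741° = 19.346814
roll angle φ = 12.690° = 0.22148228 rad
x = r_b·(cos φ + φ·sin φ) = 19.346814·(0.97557290 + 0.22148228·0.21967594) = 19.815534
y = r_b·(sin φ − φ·cos φ) = 19.346814·(0.21967594 − 0.22148228·0.97557290) = 0.069723

x=19.815534 y=0.069723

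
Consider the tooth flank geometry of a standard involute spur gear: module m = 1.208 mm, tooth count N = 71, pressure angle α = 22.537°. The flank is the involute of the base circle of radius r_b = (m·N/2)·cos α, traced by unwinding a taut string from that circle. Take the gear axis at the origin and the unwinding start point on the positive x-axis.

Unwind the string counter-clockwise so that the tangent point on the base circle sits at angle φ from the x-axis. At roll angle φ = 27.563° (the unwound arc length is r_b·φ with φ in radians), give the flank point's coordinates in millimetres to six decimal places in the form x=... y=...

x=43.930501 y=1.436153

pitch radius r_p = m·N/2 = 1.208·71/2 = 42.884000
base radius r_b = r_p·cos α = 42.884000·cos 22.537° = 39.609044
roll angle φ = 27.563° = 0.48106510 rad
x = r_b·(cos φ + φ·sin φ) = 39.609044·(0.88650258 + 0.48106510·0.46272365) = 43.930501
y = r_b·(sin φ − φ·cos φ) = 39.609044·(0.46272365 − 0.48106510·0.88650258) = 1.436153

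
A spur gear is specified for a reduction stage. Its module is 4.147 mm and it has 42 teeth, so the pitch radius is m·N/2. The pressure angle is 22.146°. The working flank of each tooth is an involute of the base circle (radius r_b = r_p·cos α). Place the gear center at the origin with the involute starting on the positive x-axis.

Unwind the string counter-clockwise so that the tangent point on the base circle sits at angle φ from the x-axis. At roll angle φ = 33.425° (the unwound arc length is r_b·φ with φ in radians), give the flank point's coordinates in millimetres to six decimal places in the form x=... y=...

pitch radius r_p = m·N/2 = 4.147·42/2 = 87.087000
base radius r_b = r_p·cos α = 87.087000·cos 22.146° = 80.662268
roll angle φ = 33.425° = 0.58337630 rad
x = r_b·(cos φ + φ·sin φ) = 80.662268·(0.83460759 + 0.58337630·0.55084496) = 93.242153
y = r_b·(sin φ − φ·cos φ) = 80.662268·(0.55084496 − 0.58337630·0.83460759) = 5.158729

x=93.242153 y=5.158729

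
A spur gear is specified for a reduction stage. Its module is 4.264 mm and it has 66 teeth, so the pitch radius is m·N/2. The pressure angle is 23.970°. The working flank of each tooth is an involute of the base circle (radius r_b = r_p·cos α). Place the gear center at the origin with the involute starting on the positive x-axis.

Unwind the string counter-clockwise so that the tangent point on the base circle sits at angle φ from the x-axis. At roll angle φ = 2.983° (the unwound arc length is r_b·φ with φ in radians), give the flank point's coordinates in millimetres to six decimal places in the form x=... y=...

x=128.750898 y=0.006047

pitch radius r_p = m·N/2 = 4.264·66/2 = 140.712000
base radius r_b = r_p·cos α = 140.712000·cos 23.970° = 128.576758
roll angle φ = 2.983° = 0.05206317 rad
x = r_b·(cos φ + φ·sin φ) = 128.576758·(0.99864502 + 0.05206317·0.05203965) = 128.750898
y = r_b·(sin φ − φ·cos φ) = 128.576758·(0.05203965 − 0.05206317·0.99864502) = 0.006047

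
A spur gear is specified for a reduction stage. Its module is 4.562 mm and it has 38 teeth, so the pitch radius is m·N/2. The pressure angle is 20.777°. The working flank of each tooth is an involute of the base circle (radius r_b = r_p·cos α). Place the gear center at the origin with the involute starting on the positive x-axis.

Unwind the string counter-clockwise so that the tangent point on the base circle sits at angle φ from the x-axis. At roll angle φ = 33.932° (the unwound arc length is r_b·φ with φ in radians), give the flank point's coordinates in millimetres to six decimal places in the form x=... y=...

x=94.030918 y=5.416712

pitch radius r_p = m·N/2 = 4.562·38/2 = 86.678000
base radius r_b = r_p·cos α = 86.678000·cos 20.777° = 81.041169
roll angle φ = 33.932° = 0.59222512 rad
x = r_b·(cos φ + φ·sin φ) = 81.041169·(0.82970065 + 0.59222512·0.55820859) = 94.030918
y = r_b·(sin φ − φ·cos φ) = 81.041169·(0.55820859 − 0.59222512·0.82970065) = 5.416712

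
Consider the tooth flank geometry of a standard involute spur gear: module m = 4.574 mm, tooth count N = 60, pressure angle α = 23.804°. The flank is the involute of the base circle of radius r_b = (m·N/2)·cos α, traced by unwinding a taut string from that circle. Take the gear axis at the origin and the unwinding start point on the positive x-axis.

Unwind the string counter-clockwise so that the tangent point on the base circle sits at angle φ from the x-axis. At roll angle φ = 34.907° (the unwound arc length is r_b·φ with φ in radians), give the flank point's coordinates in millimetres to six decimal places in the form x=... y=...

x=146.728966 y=9.116917

pitch radius r_p = m·N/2 = 4.574·60/2 = 137.220000
base radius r_b = r_p·cos α = 137.220000·cos 23.804° = 125.546899
roll angle φ = 34.907° = 0.60924208 rad
x = r_b·(cos φ + φ·sin φ) = 125.546899·(0.82008197 + 0.60924208·0.57224607) = 146.728966
y = r_b·(sin φ − φ·cos φ) = 125.546899·(0.57224607 − 0.60924208·0.82008197) = 9.116917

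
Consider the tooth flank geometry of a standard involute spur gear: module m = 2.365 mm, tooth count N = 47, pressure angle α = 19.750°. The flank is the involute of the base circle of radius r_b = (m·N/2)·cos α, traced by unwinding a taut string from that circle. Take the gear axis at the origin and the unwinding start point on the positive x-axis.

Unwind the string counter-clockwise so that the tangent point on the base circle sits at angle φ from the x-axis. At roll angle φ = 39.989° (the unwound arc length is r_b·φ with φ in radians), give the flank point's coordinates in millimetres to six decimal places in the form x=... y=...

pitch radius r_p = m·N/2 = 2.365·47/2 = 55.577500
base radius r_b = r_p·cos α = 55.577500·cos 19.750° = 52.308210
roll angle φ = 39.989° = 0.69793971 rad
x = r_b·(cos φ + φ·sin φ) = 52.308210·(0.76616784 + 0.69793971·0.64264053) = 63.538374
y = r_b·(sin φ − φ·cos φ) = 52.308210·(0.64264053 − 0.69793971·0.76616784) = 5.644138

x=63.538374 y=5.644138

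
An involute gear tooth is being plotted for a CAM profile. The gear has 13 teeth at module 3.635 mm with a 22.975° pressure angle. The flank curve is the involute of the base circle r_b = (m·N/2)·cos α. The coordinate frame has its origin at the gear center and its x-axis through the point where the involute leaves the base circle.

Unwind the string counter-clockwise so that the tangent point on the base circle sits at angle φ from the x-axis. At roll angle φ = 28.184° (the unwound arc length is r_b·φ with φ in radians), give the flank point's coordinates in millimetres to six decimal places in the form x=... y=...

pitch radius r_p = m·N/2 = 3.635·13/2 = 23.627500
base radius r_b = r_p·cos α = 23.627500·cos 22.975° = 21.753255
roll angle φ = 28.184° = 0.49190360 rad
x = r_b·(cos φ + φ·sin φ) = 21.753255·(0.88143538 + 0.49190360·0.47230464) = 24.227986
y = r_b·(sin φ − φ·cos φ) = 21.753255·(0.47230464 − 0.49190360·0.88143538) = 0.842360

x=24.227986 y=0.842360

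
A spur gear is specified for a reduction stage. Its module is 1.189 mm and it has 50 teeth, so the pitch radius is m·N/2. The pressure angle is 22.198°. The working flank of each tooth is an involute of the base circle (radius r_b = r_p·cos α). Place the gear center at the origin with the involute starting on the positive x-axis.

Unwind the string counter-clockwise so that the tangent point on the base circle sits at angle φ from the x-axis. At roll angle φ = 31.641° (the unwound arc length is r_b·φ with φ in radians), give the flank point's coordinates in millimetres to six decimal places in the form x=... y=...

x=31.403970 y=1.498432

pitch radius r_p = m·N/2 = 1.189·50/2 = 29.725000
base radius r_b = r_p·cos α = 29.725000·cos 22.198° = 27.521895
roll angle φ = 31.641° = 0.55223963 rad
x = r_b·(cos φ + φ·sin φ) = 27.521895·(0.85135176 + 0.55223963·0.52459525) = 31.403970
y = r_b·(sin φ − φ·cos φ) = 27.521895·(0.52459525 − 0.55223963·0.85135176) = 1.498432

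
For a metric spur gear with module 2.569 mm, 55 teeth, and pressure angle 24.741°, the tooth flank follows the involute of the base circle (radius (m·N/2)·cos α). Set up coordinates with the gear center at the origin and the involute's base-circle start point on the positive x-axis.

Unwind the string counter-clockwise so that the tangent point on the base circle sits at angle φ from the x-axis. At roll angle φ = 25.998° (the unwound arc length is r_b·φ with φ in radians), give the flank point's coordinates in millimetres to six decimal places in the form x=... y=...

x=70.431791 y=1.957245

pitch radius r_p = m·N/2 = 2.569·55/2 = 70.647500
base radius r_b = r_p·cos α = 70.647500·cos 24.741° = 64.162690
roll angle φ = 25.998° = 0.45375070 rad
x = r_b·(cos φ + φ·sin φ) = 64.162690·(0.89880935 + 0.45375070·0.43833977) = 70.431791
y = r_b·(sin φ − φ·cos φ) = 64.162690·(0.43833977 − 0.45375070·0.89880935) = 1.957245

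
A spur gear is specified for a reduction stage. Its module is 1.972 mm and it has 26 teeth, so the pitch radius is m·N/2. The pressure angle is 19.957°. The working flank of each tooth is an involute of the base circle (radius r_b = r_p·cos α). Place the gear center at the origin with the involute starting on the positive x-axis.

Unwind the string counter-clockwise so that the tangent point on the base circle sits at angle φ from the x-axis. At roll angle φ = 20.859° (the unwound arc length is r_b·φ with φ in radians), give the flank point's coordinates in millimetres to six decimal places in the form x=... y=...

pitch radius r_p = m·N/2 = 1.972·26/2 = 25.636000
base radius r_b = r_p·cos α = 25.636000·cos 19.957° = 24.096534
roll angle φ = 20.859° = 0.36405823 rad
x = r_b·(cos φ + φ·sin φ) = 24.096534·(0.93445951 + 0.36405823·0.35606941) = 25.640869
y = r_b·(sin φ − φ·cos φ) = 24.096534·(0.35606941 − 0.36405823·0.93445951) = 0.382454

x=25.640869 y=0.382454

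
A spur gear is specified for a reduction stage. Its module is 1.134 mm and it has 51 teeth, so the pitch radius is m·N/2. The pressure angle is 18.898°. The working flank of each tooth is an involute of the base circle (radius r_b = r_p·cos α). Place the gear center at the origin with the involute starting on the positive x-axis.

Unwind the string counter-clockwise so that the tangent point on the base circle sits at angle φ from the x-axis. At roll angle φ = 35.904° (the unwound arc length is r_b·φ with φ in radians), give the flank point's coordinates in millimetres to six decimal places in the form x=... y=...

pitch radius r_p = m·N/2 = 1.134·51/2 = 28.917000
base radius r_b = r_p·cos α = 28.917000·cos 18.898° = 27.358277
roll angle φ = 35.904° = 0.62664301 rad
x = r_b·(cos φ + φ·sin φ) = 27.358277·(0.81000070 + 0.62664301·0.58642891) = 32.213887
y = r_b·(sin φ − φ·cos φ) = 27.358277·(0.58642891 − 0.62664301·0.81000070) = 2.157135

x=32.213887 y=2.157135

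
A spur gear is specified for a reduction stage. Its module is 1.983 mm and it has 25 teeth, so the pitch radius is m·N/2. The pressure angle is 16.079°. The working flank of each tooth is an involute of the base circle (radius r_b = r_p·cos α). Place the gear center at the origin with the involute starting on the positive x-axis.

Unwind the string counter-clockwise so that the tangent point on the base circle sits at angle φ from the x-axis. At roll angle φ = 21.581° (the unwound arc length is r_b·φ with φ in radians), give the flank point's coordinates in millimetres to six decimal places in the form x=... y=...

x=25.447923 y=0.418267

pitch radius r_p = m·N/2 = 1.983·25/2 = 24.787500
base radius r_b = r_p·cos α = 24.787500·cos 16.079° = 23.817831
roll angle φ = 21.581° = 0.37665951 rad
x = r_b·(cos φ + φ·sin φ) = 23.817831·(0.92989851 + 0.37665951·0.36781621) = 25.447923
y = r_b·(sin φ − φ·cos φ) = 23.817831·(0.36781621 − 0.37665951·0.92989851) = 0.418267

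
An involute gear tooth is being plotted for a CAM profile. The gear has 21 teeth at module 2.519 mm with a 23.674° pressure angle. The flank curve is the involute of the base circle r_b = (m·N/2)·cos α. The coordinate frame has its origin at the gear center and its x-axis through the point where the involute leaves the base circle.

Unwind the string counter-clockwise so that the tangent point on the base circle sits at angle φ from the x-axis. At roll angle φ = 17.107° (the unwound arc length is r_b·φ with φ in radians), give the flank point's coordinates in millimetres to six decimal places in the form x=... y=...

x=25.279417 y=0.213008

pitch radius r_p = m·N/2 = 2.519·21/2 = 26.449500
base radius r_b = r_p·cos α = 26.449500·cos 23.674° = 24.223640
roll angle φ = 17.107° = 0.29857348 rad
x = r_b·(cos φ + φ·sin φ) = 24.223640·(0.95575708 + 0.29857348·0.29415710) = 25.279417
y = r_b·(sin φ − φ·cos φ) = 24.223640·(0.29415710 − 0.29857348·0.95575708) = 0.213008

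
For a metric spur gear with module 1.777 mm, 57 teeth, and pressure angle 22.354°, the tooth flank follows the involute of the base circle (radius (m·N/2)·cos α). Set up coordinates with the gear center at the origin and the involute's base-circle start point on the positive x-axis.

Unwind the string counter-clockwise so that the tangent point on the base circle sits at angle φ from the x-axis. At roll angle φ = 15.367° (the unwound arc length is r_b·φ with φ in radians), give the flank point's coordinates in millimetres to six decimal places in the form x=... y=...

x=48.493117 y=0.299058

pitch radius r_p = m·N/2 = 1.777·57/2 = 50.644500
base radius r_b = r_p·cos α = 50.644500·cos 22.354° = 46.838651
roll angle φ = 15.367° = 0.26820475 rad
x = r_b·(cos φ + φ·sin φ) = 46.838651·(0.96424819 + 0.26820475·0.26500079) = 48.493117
y = r_b·(sin φ − φ·cos φ) = 46.838651·(0.26500079 − 0.26820475·0.96424819) = 0.299058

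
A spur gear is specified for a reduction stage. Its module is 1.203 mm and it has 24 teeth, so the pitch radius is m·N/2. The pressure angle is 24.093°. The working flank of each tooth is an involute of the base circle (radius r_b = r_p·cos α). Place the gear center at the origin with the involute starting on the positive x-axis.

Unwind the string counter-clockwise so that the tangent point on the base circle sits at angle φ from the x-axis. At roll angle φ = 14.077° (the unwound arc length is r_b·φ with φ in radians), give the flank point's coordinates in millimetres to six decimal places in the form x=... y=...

pitch radius r_p = m·N/2 = 1.203·24/2 = 14.436000
base radius r_b = r_p·cos α = 14.436000·cos 24.093° = 13.178394
roll angle φ = 14.077° = 0.24569000 rad
x = r_b·(cos φ + φ·sin φ) = 13.178394·(0.96996973 + 0.24569000·0.24322566) = 13.570159
y = r_b·(sin φ − φ·cos φ) = 13.178394·(0.24322566 − 0.24569000·0.96996973) = 0.064756

x=13.570159 y=0.064756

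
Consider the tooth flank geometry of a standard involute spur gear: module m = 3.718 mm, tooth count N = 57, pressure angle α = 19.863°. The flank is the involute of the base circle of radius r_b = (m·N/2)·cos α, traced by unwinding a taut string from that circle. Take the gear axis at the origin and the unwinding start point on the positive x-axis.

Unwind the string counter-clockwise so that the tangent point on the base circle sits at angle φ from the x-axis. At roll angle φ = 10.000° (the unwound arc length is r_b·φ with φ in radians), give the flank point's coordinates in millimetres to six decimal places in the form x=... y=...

x=101.165375 y=0.176078

pitch radius r_p = m·N/2 = 3.718·57/2 = 105.963000
base radius r_b = r_p·cos α = 105.963000·cos 19.863° = 99.659021
roll angle φ = 10.000° = 0.17453293 rad
x = r_b·(cos φ + φ·sin φ) = 99.659021·(0.98480775 + 0.17453293·0.17364818) = 101.165375
y = r_b·(sin φ − φ·cos φ) = 99.659021·(0.17364818 − 0.17453293·0.98480775) = 0.176078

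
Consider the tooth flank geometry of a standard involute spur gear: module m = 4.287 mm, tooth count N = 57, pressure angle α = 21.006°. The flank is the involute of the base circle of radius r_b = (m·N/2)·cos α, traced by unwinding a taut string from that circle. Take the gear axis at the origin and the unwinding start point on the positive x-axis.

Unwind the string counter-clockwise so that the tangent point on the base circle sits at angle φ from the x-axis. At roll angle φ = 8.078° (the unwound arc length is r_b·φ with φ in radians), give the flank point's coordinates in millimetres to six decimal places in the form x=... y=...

pitch radius r_p = m·N/2 = 4.287·57/2 = 122.179500
base radius r_b = r_p·cos α = 122.179500·cos 21.006° = 114.059804
roll angle φ = 8.078° = 0.14098770 rad
x = r_b·(cos φ + φ·sin φ) = 114.059804·(0.99007769 + 0.14098770·0.14052108) = 115.187790
y = r_b·(sin φ − φ·cos φ) = 114.059804·(0.14052108 − 0.14098770·0.99007769) = 0.106339

x=115.187790 y=0.106339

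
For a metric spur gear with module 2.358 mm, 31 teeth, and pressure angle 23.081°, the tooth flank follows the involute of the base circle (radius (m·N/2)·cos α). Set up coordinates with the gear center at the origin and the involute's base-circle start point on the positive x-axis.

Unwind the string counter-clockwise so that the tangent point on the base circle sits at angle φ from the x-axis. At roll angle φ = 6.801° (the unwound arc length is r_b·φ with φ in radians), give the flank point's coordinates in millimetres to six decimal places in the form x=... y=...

pitch radius r_p = m·N/2 = 2.358·31/2 = 36.549000
base radius r_b = r_p·cos α = 36.549000·cos 23.081° = 33.623309
roll angle φ = 6.801° = 0.11869984 rad
x = r_b·(cos φ + φ·sin φ) = 33.623309·(0.99296344 + 0.11869984·0.11842130) = 33.859346
y = r_b·(sin φ − φ·cos φ) = 33.623309·(0.11842130 − 0.11869984·0.99296344) = 0.018718

x=33.859346 y=0.018718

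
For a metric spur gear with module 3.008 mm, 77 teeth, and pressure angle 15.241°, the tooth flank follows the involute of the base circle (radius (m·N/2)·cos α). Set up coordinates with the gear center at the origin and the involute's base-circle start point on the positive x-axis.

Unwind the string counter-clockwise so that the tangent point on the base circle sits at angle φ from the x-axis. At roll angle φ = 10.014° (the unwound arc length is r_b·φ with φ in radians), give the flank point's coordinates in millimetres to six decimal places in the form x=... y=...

pitch radius r_p = m·N/2 = 3.008·77/2 = 115.808000
base radius r_b = r_p·cos α = 115.808000·cos 15.241° = 111.734874
roll angle φ = 10.014° = 0.17477727 rad
x = r_b·(cos φ + φ·sin φ) = 111.734874·(0.98476529 + 0.17477727·0.17388881) = 113.428451
y = r_b·(sin φ − φ·cos φ) = 111.734874·(0.17388881 − 0.17477727·0.98476529) = 0.198242

x=113.428451 y=0.198242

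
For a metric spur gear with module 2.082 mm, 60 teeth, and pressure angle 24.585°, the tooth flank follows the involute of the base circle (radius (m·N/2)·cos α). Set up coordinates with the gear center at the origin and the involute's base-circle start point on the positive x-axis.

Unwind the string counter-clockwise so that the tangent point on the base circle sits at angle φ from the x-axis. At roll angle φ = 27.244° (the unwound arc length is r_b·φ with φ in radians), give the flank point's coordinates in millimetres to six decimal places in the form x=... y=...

pitch radius r_p = m·N/2 = 2.082·60/2 = 62.460000
base radius r_b = r_p·cos α = 62.460000·cos 24.585° = 56.797692
roll angle φ = 27.244° = 0.47549750 rad
x = r_b·(cos φ + φ·sin φ) = 56.797692·(0.88906509 + 0.47549750·0.45778081) = 62.860205
y = r_b·(sin φ − φ·cos φ) = 56.797692·(0.45778081 − 0.47549750·0.88906509) = 1.989770

x=62.860205 y=1.989770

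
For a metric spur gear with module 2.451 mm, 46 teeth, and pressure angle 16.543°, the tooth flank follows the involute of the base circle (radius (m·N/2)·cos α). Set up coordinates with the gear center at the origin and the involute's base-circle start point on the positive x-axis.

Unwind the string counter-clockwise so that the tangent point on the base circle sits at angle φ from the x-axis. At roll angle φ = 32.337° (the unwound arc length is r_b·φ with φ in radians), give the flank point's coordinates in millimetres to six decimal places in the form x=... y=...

x=61.972848 y=3.136348

pitch radius r_p = m·N/2 = 2.451·46/2 = 56.373000
base radius r_b = r_p·cos α = 56.373000·cos 16.543° = 54.039514
roll angle φ = 32.337° = 0.56438712 rad
x = r_b·(cos φ + φ·sin φ) = 54.039514·(0.84491659 + 0.56438712·0.53489808) = 61.972848
y = r_b·(sin φ − φ·cos φ) = 54.039514·(0.53489808 − 0.56438712·0.84491659) = 3.136348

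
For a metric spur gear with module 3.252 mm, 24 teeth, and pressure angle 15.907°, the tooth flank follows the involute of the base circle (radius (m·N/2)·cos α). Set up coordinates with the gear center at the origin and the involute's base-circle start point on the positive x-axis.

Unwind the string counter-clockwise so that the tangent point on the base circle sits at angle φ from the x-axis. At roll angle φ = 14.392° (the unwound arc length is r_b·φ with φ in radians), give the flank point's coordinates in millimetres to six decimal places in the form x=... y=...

pitch radius r_p = m·N/2 = 3.252·24/2 = 39.024000
base radius r_b = r_p·cos α = 39.024000·cos 15.907° = 37.529686
roll angle φ = 14.392° = 0.25118779 rad
x = r_b·(cos φ + φ·sin φ) = 37.529686·(0.96861788 + 0.25118779·0.24855465) = 38.695049
y = r_b·(sin φ − φ·cos φ) = 37.529686·(0.24855465 − 0.25118779·0.96861788) = 0.197018

x=38.695049 y=0.197018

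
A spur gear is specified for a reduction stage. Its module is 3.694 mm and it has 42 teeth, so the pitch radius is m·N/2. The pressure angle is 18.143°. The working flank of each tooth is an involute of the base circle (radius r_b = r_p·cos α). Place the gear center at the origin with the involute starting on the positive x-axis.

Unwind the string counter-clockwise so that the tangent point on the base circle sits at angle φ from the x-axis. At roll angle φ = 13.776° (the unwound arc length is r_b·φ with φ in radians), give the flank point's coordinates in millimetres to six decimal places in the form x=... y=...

x=75.817289 y=0.339576

pitch radius r_p = m·N/2 = 3.694·42/2 = 77.574000
base radius r_b = r_p·cos α = 77.574000·cos 18.143° = 73.717199
roll angle φ = 13.776° = 0.24043656 rad
x = r_b·(cos φ + φ·sin φ) = 73.717199·(0.97123411 + 0.24043656·0.23812665) = 75.817289
y = r_b·(sin φ − φ·cos φ) = 73.717199·(0.23812665 − 0.24043656·0.97123411) = 0.339576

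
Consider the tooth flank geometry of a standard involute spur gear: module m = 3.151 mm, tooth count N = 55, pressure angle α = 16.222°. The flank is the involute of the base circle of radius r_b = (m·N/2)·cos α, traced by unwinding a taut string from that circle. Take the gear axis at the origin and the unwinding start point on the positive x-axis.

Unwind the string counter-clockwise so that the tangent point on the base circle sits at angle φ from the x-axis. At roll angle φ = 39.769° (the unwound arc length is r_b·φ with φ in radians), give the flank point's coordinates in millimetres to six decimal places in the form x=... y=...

x=100.894860 y=8.835116

pitch radius r_p = m·N/2 = 3.151·55/2 = 86.652500
base radius r_b = r_p·cos α = 86.652500·cos 16.222° = 83.202560
roll angle φ = 39.769° = 0.69409999 rad
x = r_b·(cos φ + φ·sin φ) = 83.202560·(0.76862974 + 0.69409999·0.63969392) = 100.894860
y = r_b·(sin φ − φ·cos φ) = 83.202560·(0.63969392 − 0.69409999·0.76862974) = 8.835116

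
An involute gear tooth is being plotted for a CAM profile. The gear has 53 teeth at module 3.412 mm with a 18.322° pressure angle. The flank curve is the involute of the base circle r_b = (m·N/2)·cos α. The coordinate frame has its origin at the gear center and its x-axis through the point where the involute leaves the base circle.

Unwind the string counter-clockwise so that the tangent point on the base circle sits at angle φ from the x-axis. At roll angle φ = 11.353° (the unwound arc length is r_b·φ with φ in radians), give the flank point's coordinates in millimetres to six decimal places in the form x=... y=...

pitch radius r_p = m·N/2 = 3.412·53/2 = 90.418000
base radius r_b = r_p·cos α = 90.418000·cos 18.322° = 85.834245
roll angle φ = 11.353° = 0.19814723 rad
x = r_b·(cos φ + φ·sin φ) = 85.834245·(0.98043298 + 0.19814723·0.19685315) = 87.502768
y = r_b·(sin φ − φ·cos φ) = 85.834245·(0.19685315 − 0.19814723·0.98043298) = 0.221716

x=87.502768 y=0.221716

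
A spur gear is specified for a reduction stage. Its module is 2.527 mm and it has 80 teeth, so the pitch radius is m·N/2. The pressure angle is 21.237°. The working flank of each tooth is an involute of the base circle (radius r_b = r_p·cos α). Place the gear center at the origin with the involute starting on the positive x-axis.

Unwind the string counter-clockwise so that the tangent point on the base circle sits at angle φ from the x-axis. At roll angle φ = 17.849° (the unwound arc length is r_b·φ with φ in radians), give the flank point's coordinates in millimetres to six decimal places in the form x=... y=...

pitch radius r_p = m·N/2 = 2.527·80/2 = 101.080000
base radius r_b = r_p·cos α = 101.080000·cos 21.237° = 94.215665
roll angle φ = 17.849° = 0.31152382 rad
x = r_b·(cos φ + φ·sin φ) = 94.215665·(0.95186761 + 0.31152382·0.30650946) = 98.677023
y = r_b·(sin φ − φ·cos φ) = 94.215665·(0.30650946 − 0.31152382·0.95186761) = 0.940275

x=98.677023 y=0.940275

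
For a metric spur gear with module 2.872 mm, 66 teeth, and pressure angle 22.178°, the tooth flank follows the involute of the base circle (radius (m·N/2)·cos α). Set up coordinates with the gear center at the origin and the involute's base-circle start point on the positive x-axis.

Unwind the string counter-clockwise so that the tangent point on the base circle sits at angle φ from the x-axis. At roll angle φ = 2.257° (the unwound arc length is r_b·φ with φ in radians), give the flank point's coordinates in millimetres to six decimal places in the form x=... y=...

x=87.832121 y=0.001788

pitch radius r_p = m·N/2 = 2.872·66/2 = 94.776000
base radius r_b = r_p·cos α = 94.776000·cos 22.178° = 87.764054
roll angle φ = 2.257° = 0.03939208 rad
x = r_b·(cos φ + φ·sin φ) = 87.764054·(0.99922423 + 0.03939208·0.03938189) = 87.832121
y = r_b·(sin φ − φ·cos φ) = 87.764054·(0.03938189 − 0.03939208·0.99922423) = 0.001788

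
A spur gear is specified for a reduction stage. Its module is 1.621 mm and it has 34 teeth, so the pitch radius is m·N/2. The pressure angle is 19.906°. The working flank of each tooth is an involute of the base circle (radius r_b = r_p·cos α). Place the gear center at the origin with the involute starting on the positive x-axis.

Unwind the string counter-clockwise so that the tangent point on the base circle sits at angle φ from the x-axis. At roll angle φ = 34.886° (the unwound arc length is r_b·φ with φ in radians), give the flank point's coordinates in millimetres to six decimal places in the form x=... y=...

pitch radius r_p = m·N/2 = 1.621·34/2 = 27.557000
base radius r_b = r_p·cos α = 27.557000·cos 19.906° = 25.910538
roll angle φ = 34.886° = 0.60887556 rad
x = r_b·(cos φ + φ·sin φ) = 25.910538·(0.82029165 + 0.60887556·0.57194546) = 30.277377
y = r_b·(sin φ − φ·cos φ) = 25.910538·(0.57194546 − 0.60887556·0.82029165) = 1.878253

x=30.277377 y=1.878253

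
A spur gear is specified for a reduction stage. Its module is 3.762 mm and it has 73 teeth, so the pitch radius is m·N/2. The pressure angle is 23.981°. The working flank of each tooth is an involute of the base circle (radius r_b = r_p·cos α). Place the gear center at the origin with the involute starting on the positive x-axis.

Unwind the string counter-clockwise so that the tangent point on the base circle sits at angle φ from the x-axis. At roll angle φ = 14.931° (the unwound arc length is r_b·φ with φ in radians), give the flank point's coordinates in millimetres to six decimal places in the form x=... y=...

pitch radius r_p = m·N/2 = 3.762·73/2 = 137.313000
base radius r_b = r_p·cos α = 137.313000·cos 23.981° = 125.460181
roll angle φ = 14.931° = 0.26059511 rad
x = r_b·(cos φ + φ·sin φ) = 125.460181·(0.96623682 + 0.26059511·0.25765562) = 129.648118
y = r_b·(sin φ − φ·cos φ) = 125.460181·(0.25765562 − 0.26059511·0.96623682) = 0.735074

x=129.648118 y=0.735074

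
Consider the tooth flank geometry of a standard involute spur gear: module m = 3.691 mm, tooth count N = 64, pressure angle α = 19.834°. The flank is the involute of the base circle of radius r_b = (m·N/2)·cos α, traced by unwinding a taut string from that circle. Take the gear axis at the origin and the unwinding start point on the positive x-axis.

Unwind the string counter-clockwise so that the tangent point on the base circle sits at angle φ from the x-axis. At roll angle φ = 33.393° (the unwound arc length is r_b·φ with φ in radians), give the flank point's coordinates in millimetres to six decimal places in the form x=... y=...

pitch radius r_p = m·N/2 = 3.691·64/2 = 118.112000
base radius r_b = r_p·cos α = 118.112000·cos 19.834° = 111.105548
roll angle φ = 33.393° = 0.58281780 rad
x = r_b·(cos φ + φ·sin φ) = 111.105548·(0.83491511 + 0.58281780·0.55037874) = 128.403086
y = r_b·(sin φ − φ·cos φ) = 111.105548·(0.55037874 − 0.58281780·0.83491511) = 7.085796

x=128.403086 y=7.085796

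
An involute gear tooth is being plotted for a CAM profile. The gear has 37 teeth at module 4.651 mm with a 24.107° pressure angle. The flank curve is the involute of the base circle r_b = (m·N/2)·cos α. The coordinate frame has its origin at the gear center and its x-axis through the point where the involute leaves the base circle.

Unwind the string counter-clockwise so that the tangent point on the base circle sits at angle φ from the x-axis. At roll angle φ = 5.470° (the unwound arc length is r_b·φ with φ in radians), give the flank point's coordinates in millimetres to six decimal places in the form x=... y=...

pitch radius r_p = m·N/2 = 4.651·37/2 = 86.043500
base radius r_b = r_p·cos α = 86.043500·cos 24.107° = 78.539154
roll angle φ = 5.470° = 0.09546951 rad
x = r_b·(cos φ + φ·sin φ) = 78.539154·(0.99544625 + 0.09546951·0.09532455) = 78.896259
y = r_b·(sin φ − φ·cos φ) = 78.539154·(0.09532455 − 0.09546951·0.99544625) = 0.022760

x=78.896259 y=0.022760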